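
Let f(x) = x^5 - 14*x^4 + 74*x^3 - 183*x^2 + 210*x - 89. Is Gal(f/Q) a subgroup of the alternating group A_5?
The polynomial is irreducible of degree 5 over Q. Its discriminant is 14641 = 121^2, a perfect square. A Galois group lies in the alternating group exactly when the discriminant is a square in Q, so the Galois group (C_5) is contained in A_5.

Yes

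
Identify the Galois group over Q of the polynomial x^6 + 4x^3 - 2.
The polynomial f is an irreducible sextic over Q, so G = Gal(f/Q) is one of the 16 transitive subgroups 6T1, ..., 6T16 of S_6. The discriminant of f is 40310784, which is not a perfect square, so G is not contained in A_6. The transitive groups of degree 6 not contained in A_6 are: C_6 (6T1, order 6), S_3 (6T2, order 6), D_6 (6T3, order 12), C_3 x S_3 (6T5, order 18), A_4 x C_2 (6T6, order 24), S_4 (6T8, order 24), S_3 x S_3 (6T9, order 36), S_4 x C_2 (6T11, order 48), (S_3 x S_3) : C_2 (6T13, order 72), PGL(2,5) (6T14, order 120), S_6 (6T16, order 720). By Dedekind's theorem, for a prime p not dividing disc(f) the degrees of the irreducible factors of f mod p form the cycle type of an element of G. Factoring f modulo the 14 such primes p <= 53 (skipping 2, 3, which divide the discriminant), each new pattern first appears at: mod 5: f = (x + 1)(x + 2)(x^2 + 3x + 4)(x^2 + 4x + 1), pattern 2+2+1+1; mod 7: f = (x^6 + 4x^3 + 5), pattern 6; mod 19: f = (x + 4)(x + 6)(x + 9)(x^3 + 16), pattern 3+1+1+1; mod 31: f = (x^2 + 2x + 11)(x^2 + 10x + 27)(x^2 + 19x + 24), pattern 2+2+2; mod 43: f = (x^3 + 9)(x^3 + 38), pattern 3+3. No other pattern occurs in this range, so the set of observed cycle types is {2+2+1+1, 6, 3+1+1+1, 2+2+2, 3+3}. The candidates containing elements of all these cycle types are S_3 x S_3 (6T9) of order 36, (S_3 x S_3) : C_2 (6T13) of order 72, S_6 (6T16) of order 720; the others are excluded. The observed types are precisely the cycle types that occur in S_3 x S_3 (6T9) (apart from the identity). Each of the other remaining candidates has further cycle types, and by the Chebotarev density theorem the matching factorization patterns would occur for a proportion of primes equal to their share of the group: (S_3 x S_3) : C_2 (6T13) additionally contains elements of type 4+2, 3+2+1, 2+1+1+1+1 (36 of its 72 elements, about 50% of primes); S_6 (6T16) additionally contains elements of type 5+1, 4+2, 4+1+1, 3+2+1, 2+1+1+1+1 (459 of its 720 elements, about 64% of primes). None of the 14 primes tested shows any such pattern (for each of these groups the chance of that is below 10^-4), which rules them out. Hence G = S_3 x S_3 (6T9), of order 36.

S_3 x S_3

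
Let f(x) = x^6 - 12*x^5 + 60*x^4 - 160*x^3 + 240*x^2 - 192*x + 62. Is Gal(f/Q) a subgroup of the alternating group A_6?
No

The polynomial is irreducible of degree 6 over Q. Its discriminant is 1492992, which is not a perfect square. A Galois group lies in the alternating group exactly when the discriminant is a square in Q, so the Galois group (D_6) is not contained in A_6.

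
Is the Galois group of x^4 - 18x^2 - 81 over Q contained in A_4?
No

The polynomial is irreducible of degree 4 over Q. Its discriminant is -544195584, which is not a perfect square. A Galois group lies in the alternating group exactly when the discriminant is a square in Q, so the Galois group (D_4) is not contained in A_4.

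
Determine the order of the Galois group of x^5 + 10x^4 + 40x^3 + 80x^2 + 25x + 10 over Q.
60

The degree of the splitting field over Q equals the order of the Galois group, so first determine the group. The polynomial f is an irreducible quintic over Q, so G = Gal(f/Q) is a transitive subgroup of S_5: one of C_5 (5T1, order 5), D_5 (5T2, order 10), F_20 (5T3, order 20), A_5 (5T4, order 60) or S_5 (5T5, order 120). The discriminant of f is 58564000000 = 242000^2, a perfect square, so G is contained in A_5. The transitive groups of degree 5 contained in A_5 are: C_5 (5T1, order 5), D_5 (5T2, order 10), A_5 (5T4, order 60). By Dedekind's theorem, for a prime p not dividing disc(f) the degrees of the irreducible factors of f mod p form the cycle type of an element of G. Factoring f modulo the 3 such primes p <= 13 (skipping 2, 5, 11, which divide the discriminant), each new pattern first appears at: mod 3: f = (x^5 + x^4 + x^3 + 2x^2 + x + 1), pattern 5; mod 13: f = (x + 8)(x + 10)(x^3 + 5x^2 + 5), pattern 3+1+1. No other pattern occurs in this range, so the set of observed cycle types is {5, 3+1+1}. Among the candidates above, the only group containing elements of all these cycle types is A_5 (5T4) — each of C_5 (5T1), D_5 (5T2) lacks at least one of them. Hence G = A_5 (5T4), of order 60. The Galois group A_5 (5T4) has order 60, so the splitting field has degree 60 over Q.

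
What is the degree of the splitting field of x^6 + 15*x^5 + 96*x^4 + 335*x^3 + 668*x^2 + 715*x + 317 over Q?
The degree of the splitting field over Q equals the order of the Galois group, so first determine the group. The polynomial f is an irreducible sextic over Q, so G = Gal(f/Q) is one of the 16 transitive subgroups 6T1, ..., 6T16 of S_6. The discriminant of f is 810448, which is not a perfect square, so G is not contained in A_6. The transitive groups of degree 6 not contained in A_6 are: C_6 (6T1, order 6), S_3 (6T2, order 6), D_6 (6T3, order 12), C_3 x S_3 (6T5, order 18), A_4 x C_2 (6T6, order 24), S_4 (6T8, order 24), S_3 x S_3 (6T9, order 36), S_4 x C_2 (6T11, order 48), (S_3 x S_3) : C_2 (6T13, order 72), PGL(2,5) (6T14, order 120), S_6 (6T16, order 720). By Dedekind's theorem, for a prime p not dividing disc(f) the degrees of the irreducible factors of f mod p form the cycle type of an element of G. Factoring f modulo the 22 such primes p <= 89 (skipping 2, 37, which divide the discriminant), each new pattern first appears at: mod 3: f = (x^3 + x^2 + x + 2)(x^3 + 2x^2 + 1), pattern 3+3; mod 5: f = (x^2 + 3)(x^2 + x + 2)(x^2 + 4x + 2), pattern 2+2+2; mod 17: f = (x + 1)(x + 4)(x^4 + 10x^3 + 8x^2 + 7), pattern 4+1+1; mod 67: f = (x + 7)(x + 65)(x^2 + 5x + 46)(x^2 + 5x + 56), pattern 2+2+1+1. No other pattern occurs in this range, so the set of observed cycle types is {3+3, 2+2+2, 4+1+1, 2+2+1+1}. The candidates containing elements of all these cycle types are S_4 (6T8) of order 24, S_4 x C_2 (6T11) of order 48, PGL(2,5) (6T14) of order 120, S_6 (6T16) of order 720; the others are excluded. The observed types are precisely the cycle types that occur in S_4 (6T8) (apart from the identity). Each of the other remaining candidates has further cycle types, and by the Chebotarev density theorem the matching factorization patterns would occur for a proportion of primes equal to their share of the group: S_4 x C_2 (6T11) additionally contains elements of type 6, 4+2, 2+1+1+1+1 (17 of its 48 elements, about 35% of primes); PGL(2,5) (6T14) additionally contains elements of type 6, 5+1 (44 of its 120 elements, about 37% of primes); S_6 (6T16) additionally contains elements of type 6, 5+1, 4+2, 3+2+1, 3+1+1+1, 2+1+1+1+1 (529 of its 720 elements, about 73% of primes). None of the 22 primes tested shows any such pattern (for each of these groups the chance of that is below 10^-4), which rules them out. Hence G = S_4 (6T8), of order 24. The Galois group S_4 (6T8) has order 24, so the splitting field has degree 24 over Q.

24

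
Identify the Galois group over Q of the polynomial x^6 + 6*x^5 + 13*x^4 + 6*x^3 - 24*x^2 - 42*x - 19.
The polynomial f is an irreducible sextic over Q, so G = Gal(f/Q) is one of the 16 transitive subgroups 6T1, ..., 6T16 of S_6. The discriminant of f is 95101504 = 9752^2, a perfect square, so G is contained in A_6. The transitive groups of degree 6 contained in A_6 are: A_4 (6T4, order 12), S_4 (6T7, order 24), (C_3 x C_3) : C_4 (6T10, order 36), PSL(2,5) (6T12, order 60), A_6 (6T15, order 360). By Dedekind's theorem, for a prime p not dividing disc(f) the degrees of the irreducible factors of f mod p form the cycle type of an element of G. Factoring f modulo the 79 such primes p <= 421 (skipping 2, 23, 53, which divide the discriminant), each new pattern first appears at: mod 3: f = (x^3 + x^2 + x + 2)(x^3 + 2x^2 + x + 1), pattern 3+3; mod 5: f = (x^2 + 3x + 4)(x^4 + 3x^3 + 4x + 4), pattern 4+2; mod 19: f = (x)(x + 9)(x^2 + 17x + 7)(x^2 + 18x + 12), pattern 2+2+1+1; mod 223: f = (x + 16)(x + 40)(x + 83)(x + 154)(x + 175)(x + 207), pattern 1+1+1+1+1+1. No other pattern occurs in this range, so the set of observed cycle types is {3+3, 4+2, 2+2+1+1, 1+1+1+1+1+1}. The candidates containing elements of all these cycle types are S_4 (6T7) of order 24, (C_3 x C_3) : C_4 (6T10) of order 36, A_6 (6T15) of order 360; the others are excluded. The observed types are precisely the cycle types that occur in S_4 (6T7). Each of the other remaining candidates has further cycle types, and by the Chebotarev density theorem the matching factorization patterns would occur for a proportion of primes equal to their share of the group: (C_3 x C_3) : C_4 (6T10) additionally contains elements of type 3+1+1+1 (4 of its 36 elements, about 11% of primes); A_6 (6T15) additionally contains elements of type 5+1, 3+1+1+1 (184 of its 360 elements, about 51% of primes). None of the 79 primes tested shows any such pattern (for each of these groups the chance of that is below 10^-4), which rules them out. Hence G = S_4 (6T7), of order 24.

S_4, S_4(6d), the S_4-action on 6 points inside A_6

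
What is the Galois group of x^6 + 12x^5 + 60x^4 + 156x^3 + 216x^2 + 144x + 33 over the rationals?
6T3: D_6

The polynomial f is an irreducible sextic over Q, so G = Gal(f/Q) is one of the 16 transitive subgroups 6T1, ..., 6T16 of S_6. The discriminant of f is 1259712, which is not a perfect square, so G is not contained in A_6. The transitive groups of degree 6 not contained in A_6 are: C_6 (6T1, order 6), S_3 (6T2, order 6), D_6 (6T3, order 12), C_3 x S_3 (6T5, order 18), A_4 x C_2 (6T6, order 24), S_4 (6T8, order 24), S_3 x S_3 (6T9, order 36), S_4 x C_2 (6T11, order 48), (S_3 x S_3) : C_2 (6T13, order 72), PGL(2,5) (6T14, order 120), S_6 (6T16, order 720). By Dedekind's theorem, for a prime p not dividing disc(f) the degrees of the irreducible factors of f mod p form the cycle type of an element of G. Factoring f modulo the 79 such primes p <= 419 (skipping 2, 3, which divide the discriminant), each new pattern first appears at: mod 5: f = (x^6 + 2x^5 + x^3 + x^2 + 4x + 3), pattern 6; mod 7: f = (x^2 + x + 6)(x^2 + 5x + 3)(x^2 + 6x + 3), pattern 2+2+2; mod 11: f = (x)(x + 7)(x^2 + 6x + 1)(x^2 + 10x + 8), pattern 2+2+1+1; mod 13: f = (x^3 + 6x^2 + 12x + 2)(x^3 + 6x^2 + 12x + 10), pattern 3+3; mod 97: f = (x + 4)(x + 27)(x + 51)(x + 68)(x + 72)(x + 81), pattern 1+1+1+1+1+1. No other pattern occurs in this range, so the set of observed cycle types is {6, 2+2+2, 2+2+1+1, 3+3, 1+1+1+1+1+1}. The candidates containing elements of all these cycle types are D_6 (6T3) of order 12, A_4 x C_2 (6T6) of order 24, S_3 x S_3 (6T9) of order 36, S_4 x C_2 (6T11) of order 48, (S_3 x S_3) : C_2 (6T13) of order 72, PGL(2,5) (6T14) of order 120, S_6 (6T16) of order 720; the others are excluded. The observed types are precisely the cycle types that occur in D_6 (6T3). Each of the other remaining candidates has further cycle types, and by the Chebotarev density theorem the matching factorization patterns would occur for a proportion of primes equal to their share of the group: A_4 x C_2 (6T6) additionally contains elements of type 2+1+1+1+1 (3 of its 24 elements, about 12% of primes); S_3 x S_3 (6T9) additionally contains elements of type 3+1+1+1 (4 of its 36 elements, about 11% of primes); S_4 x C_2 (6T11) additionally contains elements of type 4+2, 4+1+1, 2+1+1+1+1 (15 of its 48 elements, about 31% of primes); (S_3 x S_3) : C_2 (6T13) additionally contains elements of type 4+2, 3+2+1, 3+1+1+1, 2+1+1+1+1 (40 of its 72 elements, about 56% of primes); PGL(2,5) (6T14) additionally contains elements of type 5+1, 4+1+1 (54 of its 120 elements, about 45% of primes); S_6 (6T16) additionally contains elements of type 5+1, 4+2, 4+1+1, 3+2+1, 3+1+1+1, 2+1+1+1+1 (499 of its 720 elements, about 69% of primes). None of the 79 primes tested shows any such pattern (for each of these groups the chance of that is below 10^-4), which rules them out. Hence G = D_6 (6T3), of order 12.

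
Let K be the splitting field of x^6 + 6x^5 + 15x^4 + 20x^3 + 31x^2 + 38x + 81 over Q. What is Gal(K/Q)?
The polynomial f is an irreducible sextic over Q, so G = Gal(f/Q) is one of the 16 transitive subgroups 6T1, ..., 6T16 of S_6. The discriminant of f is -66039417143296, which is not a perfect square, so G is not contained in A_6. The transitive groups of degree 6 not contained in A_6 are: C_6 (6T1, order 6), S_3 (6T2, order 6), D_6 (6T3, order 12), C_3 x S_3 (6T5, order 18), A_4 x C_2 (6T6, order 24), S_4 (6T8, order 24), S_3 x S_3 (6T9, order 36), S_4 x C_2 (6T11, order 48), (S_3 x S_3) : C_2 (6T13, order 72), PGL(2,5) (6T14, order 120), S_6 (6T16, order 720). By Dedekind's theorem, for a prime p not dividing disc(f) the degrees of the irreducible factors of f mod p form the cycle type of an element of G. Factoring f modulo the 17 such primes p <= 67 (skipping 2, 31, which divide the discriminant), each new pattern first appears at: mod 3: f = (x)(x + 2)(x^4 + x^3 + x^2 + 1), pattern 4+1+1; mod 5: f = (x^3 + 2x^2 + 4x + 4)(x^3 + 4x^2 + 3x + 4), pattern 3+3; mod 7: f = (x^6 + 6x^5 + x^4 + 6x^3 + 3x^2 + 3x + 4), pattern 6; mod 11: f = (x^2 + 5)(x^2 + 2x + 4)(x^2 + 4x + 9), pattern 2+2+2; mod 13: f = (x^2 + 2x + 12)(x^4 + 4x^3 + 8x^2 + 8x + 10), pattern 4+2; mod 37: f = (x + 11)(x + 28)(x^2 + 20x + 9)(x^2 + 21x + 10), pattern 2+2+1+1; mod 47: f = (x + 11)(x + 19)(x + 30)(x + 38)(x^2 + 2x + 2), pattern 2+1+1+1+1. No other pattern occurs in this range, so the set of observed cycle types is {4+1+1, 3+3, 6, 2+2+2, 4+2, 2+2+1+1, 2+1+1+1+1}. The candidates containing elements of all these cycle types are S_4 x C_2 (6T11) of order 48, S_6 (6T16) of order 720; the others are excluded. The observed types are precisely the cycle types that occur in S_4 x C_2 (6T11) (apart from the identity). Each of the other remaining candidates has further cycle types, and by the Chebotarev density theorem the matching factorization patterns would occur for a proportion of primes equal to their share of the group: S_6 (6T16) additionally contains elements of type 5+1, 3+2+1, 3+1+1+1 (304 of its 720 elements, about 42% of primes). None of the 17 primes tested shows any such pattern (for each of these groups the chance of that is below 10^-4), which rules them out. Hence G = S_4 x C_2 (6T11), of order 48.

S_4 x C_2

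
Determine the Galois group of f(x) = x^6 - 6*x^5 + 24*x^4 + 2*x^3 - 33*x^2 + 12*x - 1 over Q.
The polynomial f is an irreducible sextic over Q, so G = Gal(f/Q) is one of the 16 transitive subgroups 6T1, ..., 6T16 of S_6. The discriminant of f is -1125245722176, which is not a perfect square, so G is not contained in A_6. The transitive groups of degree 6 not contained in A_6 are: C_6 (6T1, order 6), S_3 (6T2, order 6), D_6 (6T3, order 12), C_3 x S_3 (6T5, order 18), A_4 x C_2 (6T6, order 24), S_4 (6T8, order 24), S_3 x S_3 (6T9, order 36), S_4 x C_2 (6T11, order 48), (S_3 x S_3) : C_2 (6T13, order 72), PGL(2,5) (6T14, order 120), S_6 (6T16, order 720). By Dedekind's theorem, for a prime p not dividing disc(f) the degrees of the irreducible factors of f mod p form the cycle type of an element of G. Factoring f modulo the 33 such primes p <= 149 (skipping 2, 3, which divide the discriminant), each new pattern first appears at: mod 5: f = (x^3 + 4x + 3)(x^3 + 4x^2 + 3), pattern 3+3; mod 7: f = (x^6 + x^5 + 3x^4 + 2x^3 + 2x^2 + 5x + 6), pattern 6; mod 17: f = (x + 1)(x + 6)(x^2 + 9x + 13)(x^2 + 12x + 5), pattern 2+2+1+1; mod 19: f = (x + 3)(x + 13)(x + 15)(x + 16)(x^2 + 4x + 11), pattern 2+1+1+1+1; mod 71: f = (x^2 + 9x + 42)(x^2 + 19x + 39)(x^2 + 37x + 14), pattern 2+2+2. No other pattern occurs in this range, so the set of observed cycle types is {3+3, 6, 2+2+1+1, 2+1+1+1+1, 2+2+2}. The candidates containing elements of all these cycle types are A_4 x C_2 (6T6) of order 24, S_4 x C_2 (6T11) of order 48, (S_3 x S_3) : C_2 (6T13) of order 72, S_6 (6T16) of order 720; the others are excluded. The observed types are precisely the cycle types that occur in A_4 x C_2 (6T6) (apart from the identity). Each of the other remaining candidates has further cycle types, and by the Chebotarev density theorem the matching factorization patterns would occur for a proportion of primes equal to their share of the group: S_4 x C_2 (6T11) additionally contains elements of type 4+2, 4+1+1 (12 of its 48 elements, about 25% of primes); (S_3 x S_3) : C_2 (6T13) additionally contains elements of type 4+2, 3+2+1, 3+1+1+1 (34 of its 72 elements, about 47% of primes); S_6 (6T16) additionally contains elements of type 5+1, 4+2, 4+1+1, 3+2+1, 3+1+1+1 (484 of its 720 elements, about 67% of primes). None of the 33 primes tested shows any such pattern (for each of these groups the chance of that is below 10^-4), which rules them out. Hence G = A_4 x C_2 (6T6), of order 24.

6T6: A_4 x C_2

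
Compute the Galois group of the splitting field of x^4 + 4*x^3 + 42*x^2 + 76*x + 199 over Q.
C_4 (order 4)

The polynomial is an irreducible quartic over Q and its discriminant is 1088391168, which is not a perfect square, so the Galois group is not contained in A_4. The resolvent cubic y^3 - 42*y^2 - 492*y + 24472 has exactly one rational root, so the Galois group is C_4 or D_4. The quartic becomes reducible over Q(sqrt(disc)), so the group is C_4.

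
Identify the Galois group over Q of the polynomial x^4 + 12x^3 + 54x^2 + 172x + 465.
A_4, the alternating group on 4 letters

The polynomial is an irreducible quartic over Q and its discriminant is 1358954496 = 36864^2, a perfect square, so the Galois group is contained in A_4. The resolvent cubic y^3 - 54*y^2 + 204*y + 3896 is irreducible over Q. An irreducible resolvent with square discriminant gives A_4.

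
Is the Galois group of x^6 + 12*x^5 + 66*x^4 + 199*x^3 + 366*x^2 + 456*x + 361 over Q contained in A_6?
The polynomial is irreducible of degree 6 over Q. Its discriminant is -449880542841987, which is not a perfect square. A Galois group lies in the alternating group exactly when the discriminant is a square in Q, so the Galois group (C_6) is not contained in A_6.

No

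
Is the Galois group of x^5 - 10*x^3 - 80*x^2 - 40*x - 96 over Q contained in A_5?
The polynomial is irreducible of degree 5 over Q. Its discriminant is 23040000000000 = 4800000^2, a perfect square. A Galois group lies in the alternating group exactly when the discriminant is a square in Q, so the Galois group (D_5) is contained in A_5.

Yes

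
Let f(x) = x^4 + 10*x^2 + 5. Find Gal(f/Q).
C_4 (also written C4)

The polynomial is an irreducible quartic over Q and its discriminant is 512000, which is not a perfect square, so the Galois group is not contained in A_4. The resolvent cubic y^3 - 10*y^2 - 20*y + 200 has exactly one rational root, so the Galois group is C_4 or D_4. The quartic becomes reducible over Q(sqrt(disc)), so the group is C_4.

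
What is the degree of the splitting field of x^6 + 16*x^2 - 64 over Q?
24

The degree of the splitting field over Q equals the order of the Galois group, so first determine the group. The polynomial f is an irreducible sextic over Q, so G = Gal(f/Q) is one of the 16 transitive subgroups 6T1, ..., 6T16 of S_6. The discriminant of f is 66039417143296 = 8126464^2, a perfect square, so G is contained in A_6. The transitive groups of degree 6 contained in A_6 are: A_4 (6T4, order 12), S_4 (6T7, order 24), (C_3 x C_3) : C_4 (6T10, order 36), PSL(2,5) (6T12, order 60), A_6 (6T15, order 360). By Dedekind's theorem, for a prime p not dividing disc(f) the degrees of the irreducible factors of f mod p form the cycle type of an element of G. Factoring f modulo the 79 such primes p <= 419 (skipping 2, 31, which divide the discriminant), each new pattern first appears at: mod 3: f = (x^2 + 1)(x^4 + 2x^2 + 2), pattern 4+2; mod 5: f = (x^3 + 2x^2 + 2x + 2)(x^3 + 3x^2 + 2x + 3), pattern 3+3; mod 11: f = (x + 5)(x + 6)(x^2 + 3x + 6)(x^2 + 8x + 6), pattern 2+2+1+1; mod 67: f = (x + 4)(x + 6)(x + 22)(x + 45)(x + 61)(x + 63), pattern 1+1+1+1+1+1. No other pattern occurs in this range, so the set of observed cycle types is {4+2, 3+3, 2+2+1+1, 1+1+1+1+1+1}. The candidates containing elements of all these cycle types are S_4 (6T7) of order 24, (C_3 x C_3) : C_4 (6T10) of order 36, A_6 (6T15) of order 360; the others are excluded. The observed types are precisely the cycle types that occur in S_4 (6T7). Each of the other remaining candidates has further cycle types, and by the Chebotarev density theorem the matching factorization patterns would occur for a proportion of primes equal to their share of the group: (C_3 x C_3) : C_4 (6T10) additionally contains elements of type 3+1+1+1 (4 of its 36 elements, about 11% of primes); A_6 (6T15) additionally contains elements of type 5+1, 3+1+1+1 (184 of its 360 elements, about 51% of primes). None of the 79 primes tested shows any such pattern (for each of these groups the chance of that is below 10^-4), which rules them out. Hence G = S_4 (6T7), of order 24. The Galois group S_4 (6T7) has order 24, so the splitting field has degree 24 over Q.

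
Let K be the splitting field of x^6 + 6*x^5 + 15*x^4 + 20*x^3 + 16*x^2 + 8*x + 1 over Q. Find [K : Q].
24

The degree of the splitting field over Q equals the order of the Galois group, so first determine the group. The polynomial f is an irreducible sextic over Q, so G = Gal(f/Q) is one of the 16 transitive subgroups 6T1, ..., 6T16 of S_6. The discriminant of f is 61504 = 248^2, a perfect square, so G is contained in A_6. The transitive groups of degree 6 contained in A_6 are: A_4 (6T4, order 12), S_4 (6T7, order 24), (C_3 x C_3) : C_4 (6T10, order 36), PSL(2,5) (6T12, order 60), A_6 (6T15, order 360). By Dedekind's theorem, for a prime p not dividing disc(f) the degrees of the irreducible factors of f mod p form the cycle type of an element of G. Factoring f modulo the 79 such primes p <= 419 (skipping 2, 31, which divide the discriminant), each new pattern first appears at: mod 3: f = (x^2 + 2x + 2)(x^4 + x^3 + 2x^2 + 2x + 2), pattern 4+2; mod 5: f = (x^3 + 2x^2 + 4x + 4)(x^3 + 4x^2 + 3x + 4), pattern 3+3; mod 11: f = (x + 4)(x + 9)(x^2 + 6x + 1)(x^2 + 9x + 4), pattern 2+2+1+1; mod 67: f = (x + 3)(x + 4)(x + 12)(x + 57)(x + 65)(x + 66), pattern 1+1+1+1+1+1. No other pattern occurs in this range, so the set of observed cycle types is {4+2, 3+3, 2+2+1+1, 1+1+1+1+1+1}. The candidates containing elements of all these cycle types are S_4 (6T7) of order 24, (C_3 x C_3) : C_4 (6T10) of order 36, A_6 (6T15) of order 360; the others are excluded. The observed types are precisely the cycle types that occur in S_4 (6T7). Each of the other remaining candidates has further cycle types, and by the Chebotarev density theorem the matching factorization patterns would occur for a proportion of primes equal to their share of the group: (C_3 x C_3) : C_4 (6T10) additionally contains elements of type 3+1+1+1 (4 of its 36 elements, about 11% of primes); A_6 (6T15) additionally contains elements of type 5+1, 3+1+1+1 (184 of its 360 elements, about 51% of primes). None of the 79 primes tested shows any such pattern (for each of these groups the chance of that is below 10^-4), which rules them out. Hence G = S_4 (6T7), of order 24. The Galois group S_4 (6T7) has order 24, so the splitting field has degree 24 over Q.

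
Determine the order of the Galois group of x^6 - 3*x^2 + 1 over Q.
The degree of the splitting field over Q equals the order of the Galois group, so first determine the group. The polynomial f is an irreducible sextic over Q, so G = Gal(f/Q) is one of the 16 transitive subgroups 6T1, ..., 6T16 of S_6. The discriminant of f is -419904, which is not a perfect square, so G is not contained in A_6. The transitive groups of degree 6 not contained in A_6 are: C_6 (6T1, order 6), S_3 (6T2, order 6), D_6 (6T3, order 12), C_3 x S_3 (6T5, order 18), A_4 x C_2 (6T6, order 24), S_4 (6T8, order 24), S_3 x S_3 (6T9, order 36), S_4 x C_2 (6T11, order 48), (S_3 x S_3) : C_2 (6T13, order 72), PGL(2,5) (6T14, order 120), S_6 (6T16, order 720). By Dedekind's theorem, for a prime p not dividing disc(f) the degrees of the irreducible factors of f mod p form the cycle type of an element of G. Factoring f modulo the 33 such primes p <= 149 (skipping 2, 3, which divide the discriminant), each new pattern first appears at: mod 5: f = (x^3 + 2x^2 + 2x + 3)(x^3 + 3x^2 + 2x + 2), pattern 3+3; mod 7: f = (x^6 + 4x^2 + 1), pattern 6; mod 17: f = (x + 8)(x + 9)(x^2 + 3)(x^2 + 10), pattern 2+2+1+1; mod 19: f = (x + 3)(x + 8)(x + 11)(x + 16)(x^2 + 16), pattern 2+1+1+1+1; mod 71: f = (x^2 + 16)(x^2 + 25)(x^2 + 30), pattern 2+2+2. No other pattern occurs in this range, so the set of observed cycle types is {3+3, 6, 2+2+1+1, 2+1+1+1+1, 2+2+2}. The candidates containing elements of all these cycle types are A_4 x C_2 (6T6) of order 24, S_4 x C_2 (6T11) of order 48, (S_3 x S_3) : C_2 (6T13) of order 72, S_6 (6T16) of order 720; the others are excluded. The observed types are precisely the cycle types that occur in A_4 x C_2 (6T6) (apart from the identity). Each of the other remaining candidates has further cycle types, and by the Chebotarev density theorem the matching factorization patterns would occur for a proportion of primes equal to their share of the group: S_4 x C_2 (6T11) additionally contains elements of type 4+2, 4+1+1 (12 of its 48 elements, about 25% of primes); (S_3 x S_3) : C_2 (6T13) additionally contains elements of type 4+2, 3+2+1, 3+1+1+1 (34 of its 72 elements, about 47% of primes); S_6 (6T16) additionally contains elements of type 5+1, 4+2, 4+1+1, 3+2+1, 3+1+1+1 (484 of its 720 elements, about 67% of primes). None of the 33 primes tested shows any such pattern (for each of these groups the chance of that is below 10^-4), which rules them out. Hence G = A_4 x C_2 (6T6), of order 24. The Galois group A_4 x C_2 (6T6) has order 24, so the splitting field has degree 24 over Q.

24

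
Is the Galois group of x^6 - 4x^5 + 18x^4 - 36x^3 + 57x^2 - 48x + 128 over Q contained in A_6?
No

The polynomial is irreducible of degree 6 over Q. Its discriminant is -1373936630628352, which is not a perfect square. A Galois group lies in the alternating group exactly when the discriminant is a square in Q, so the Galois group ((S_3 x S_3) : C_2) is not contained in A_6.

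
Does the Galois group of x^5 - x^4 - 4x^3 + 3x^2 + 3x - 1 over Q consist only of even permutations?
The polynomial is irreducible of degree 5 over Q. Its discriminant is 14641 = 121^2, a perfect square. A Galois group lies in the alternating group exactly when the discriminant is a square in Q, so the Galois group (C_5) is contained in A_5.

Yes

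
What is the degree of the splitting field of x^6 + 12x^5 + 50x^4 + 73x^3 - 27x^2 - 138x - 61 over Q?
The degree of the splitting field over Q equals the order of the Galois group, so first determine the group. The polynomial f is an irreducible sextic over Q, so G = Gal(f/Q) is one of the 16 transitive subgroups 6T1, ..., 6T16 of S_6. The discriminant of f is 30991489 = 5567^2, a perfect square, so G is contained in A_6. The transitive groups of degree 6 contained in A_6 are: A_4 (6T4, order 12), S_4 (6T7, order 24), (C_3 x C_3) : C_4 (6T10, order 36), PSL(2,5) (6T12, order 60), A_6 (6T15, order 360). By Dedekind's theorem, for a prime p not dividing disc(f) the degrees of the irreducible factors of f mod p form the cycle type of an element of G. Factoring f modulo the 21 such primes p <= 79 (skipping 19, which divides the discriminant), each new pattern first appears at: mod 2: f = (x + 1)(x^5 + x^4 + x^3 + x + 1), pattern 5+1; mod 7: f = (x^3 + x^2 + 3x + 5)(x^3 + 4x^2 + x + 6), pattern 3+3; mod 61: f = (x)(x + 39)(x^2 + 15x + 13)(x^2 + 19x + 12), pattern 2+2+1+1. No other pattern occurs in this range, so the set of observed cycle types is {5+1, 3+3, 2+2+1+1}. The candidates containing elements of all these cycle types are PSL(2,5) (6T12) of order 60, A_6 (6T15) of order 360; the others are excluded. The observed types are precisely the cycle types that occur in PSL(2,5) (6T12) (apart from the identity). Each of the other remaining candidates has further cycle types, and by the Chebotarev density theorem the matching factorization patterns would occur for a proportion of primes equal to their share of the group: A_6 (6T15) additionally contains elements of type 4+2, 3+1+1+1 (130 of its 360 elements, about 36% of primes). None of the 21 primes tested shows any such pattern (for each of these groups the chance of that is below 10^-4), which rules them out. Hence G = PSL(2,5) (6T12), of order 60. The Galois group PSL(2,5) (6T12) has order 60, so the splitting field has degree 60 over Q.

60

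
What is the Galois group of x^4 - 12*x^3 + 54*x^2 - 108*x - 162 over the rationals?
The polynomial is an irreducible quartic over Q and its discriminant is -3673320192, which is not a perfect square, so the Galois group is not contained in A_4. The resolvent cubic y^3 - 54*y^2 + 1944*y - 23328 has exactly one rational root, so the Galois group is C_4 or D_4. The quartic remains irreducible over Q(sqrt(disc)), so the group is D_4.

4T3: D_4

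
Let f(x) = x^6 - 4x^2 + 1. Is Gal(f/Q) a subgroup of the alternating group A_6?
No

The polynomial is irreducible of degree 6 over Q. Its discriminant is -3356224, which is not a perfect square. A Galois group lies in the alternating group exactly when the discriminant is a square in Q, so the Galois group (S_4 x C_2) is not contained in A_6.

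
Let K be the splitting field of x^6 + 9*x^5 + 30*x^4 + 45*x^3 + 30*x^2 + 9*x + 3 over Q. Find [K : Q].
The degree of the splitting field over Q equals the order of the Galois group, so first determine the group. The polynomial f is an irreducible sextic over Q, so G = Gal(f/Q) is one of the 16 transitive subgroups 6T1, ..., 6T16 of S_6. The discriminant of f is -34992, which is not a perfect square, so G is not contained in A_6. The transitive groups of degree 6 not contained in A_6 are: C_6 (6T1, order 6), S_3 (6T2, order 6), D_6 (6T3, order 12), C_3 x S_3 (6T5, order 18), A_4 x C_2 (6T6, order 24), S_4 (6T8, order 24), S_3 x S_3 (6T9, order 36), S_4 x C_2 (6T11, order 48), (S_3 x S_3) : C_2 (6T13, order 72), PGL(2,5) (6T14, order 120), S_6 (6T16, order 720). By Dedekind's theorem, for a prime p not dividing disc(f) the degrees of the irreducible factors of f mod p form the cycle type of an element of G. Factoring f modulo the 23 such primes p <= 97 (skipping 2, 3, which divide the discriminant), each new pattern first appears at: mod 5: f = (x^2 + 2)(x^2 + x + 1)(x^2 + 3x + 4), pattern 2+2+2; mod 7: f = (x^3 + 5x + 5)(x^3 + 2x^2 + 4x + 2), pattern 3+3; mod 31: f = (x + 5)(x + 9)(x + 11)(x + 23)(x + 25)(x + 29), pattern 1+1+1+1+1+1. No other pattern occurs in this range, so the set of observed cycle types is {2+2+2, 3+3, 1+1+1+1+1+1}. The candidates containing elements of all these cycle types are C_6 (6T1) of order 6, S_3 (6T2) of order 6, D_6 (6T3) of order 12, C_3 x S_3 (6T5) of order 18, A_4 x C_2 (6T6) of order 24, S_4 (6T8) of order 24, S_3 x S_3 (6T9) of order 36, S_4 x C_2 (6T11) of order 48, (S_3 x S_3) : C_2 (6T13) of order 72, PGL(2,5) (6T14) of order 120, S_6 (6T16) of order 720; the others are excluded. The observed types are precisely the cycle types that occur in S_3 (6T2). Each of the other remaining candidates has further cycle types, and by the Chebotarev density theorem the matching factorization patterns would occur for a proportion of primes equal to their share of the group: C_6 (6T1) additionally contains elements of type 6 (2 of its 6 elements, about 33% of primes); D_6 (6T3) additionally contains elements of type 6, 2+2+1+1 (5 of its 12 elements, about 42% of primes); C_3 x S_3 (6T5) additionally contains elements of type 6, 3+1+1+1 (10 of its 18 elements, about 56% of primes); A_4 x C_2 (6T6) additionally contains elements of type 6, 2+2+1+1, 2+1+1+1+1 (14 of its 24 elements, about 58% of primes); S_4 (6T8) additionally contains elements of type 4+1+1, 2+2+1+1 (9 of its 24 elements, about 38% of primes); S_3 x S_3 (6T9) additionally contains elements of type 6, 3+1+1+1, 2+2+1+1 (25 of its 36 elements, about 69% of primes); S_4 x C_2 (6T11) additionally contains elements of type 6, 4+2, 4+1+1, 2+2+1+1, 2+1+1+1+1 (32 of its 48 elements, about 67% of primes); (S_3 x S_3) : C_2 (6T13) additionally contains elements of type 6, 4+2, 3+2+1, 3+1+1+1, 2+2+1+1, 2+1+1+1+1 (61 of its 72 elements, about 85% of primes); PGL(2,5) (6T14) additionally contains elements of type 6, 5+1, 4+1+1, 2+2+1+1 (89 of its 120 elements, about 74% of primes); S_6 (6T16) additionally contains elements of type 6, 5+1, 4+2, 4+1+1, 3+2+1, 3+1+1+1, 2+2+1+1, 2+1+1+1+1 (664 of its 720 elements, about 92% of primes). None of the 23 primes tested shows any such pattern (for each of these groups the chance of that is below 10^-4), which rules them out. Hence G = S_3 (6T2), of order 6. The Galois group S_3 (6T2) has order 6, so the splitting field has degree 6 over Q.

6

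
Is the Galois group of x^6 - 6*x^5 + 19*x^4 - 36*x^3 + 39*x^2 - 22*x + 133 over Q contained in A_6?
No

The polynomial is irreducible of degree 6 over Q. Its discriminant is -1849378557919232, which is not a perfect square. A Galois group lies in the alternating group exactly when the discriminant is a square in Q, so the Galois group (S_4 x C_2) is not contained in A_6.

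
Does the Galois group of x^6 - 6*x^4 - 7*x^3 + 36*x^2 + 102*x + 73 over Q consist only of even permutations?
No

The polynomial is irreducible of degree 6 over Q. Its discriminant is -16829675182323, which is not a perfect square. A Galois group lies in the alternating group exactly when the discriminant is a square in Q, so the Galois group (C_6) is not contained in A_6.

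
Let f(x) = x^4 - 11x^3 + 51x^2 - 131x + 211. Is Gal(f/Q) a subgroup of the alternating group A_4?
The polynomial is irreducible of degree 4 over Q. Its discriminant is 66430125, which is not a perfect square. A Galois group lies in the alternating group exactly when the discriminant is a square in Q, so the Galois group (C_4) is not contained in A_4.

No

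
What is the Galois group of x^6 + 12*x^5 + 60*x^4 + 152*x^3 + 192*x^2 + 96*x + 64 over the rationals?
C_6

The polynomial f is an irreducible sextic over Q, so G = Gal(f/Q) is one of the 16 transitive subgroups 6T1, ..., 6T16 of S_6. The discriminant of f is -21134460321792, which is not a perfect square, so G is not contained in A_6. The transitive groups of degree 6 not contained in A_6 are: C_6 (6T1, order 6), S_3 (6T2, order 6), D_6 (6T3, order 12), C_3 x S_3 (6T5, order 18), A_4 x C_2 (6T6, order 24), S_4 (6T8, order 24), S_3 x S_3 (6T9, order 36), S_4 x C_2 (6T11, order 48), (S_3 x S_3) : C_2 (6T13, order 72), PGL(2,5) (6T14, order 120), S_6 (6T16, order 720). By Dedekind's theorem, for a prime p not dividing disc(f) the degrees of the irreducible factors of f mod p form the cycle type of an element of G. Factoring f modulo the 37 such primes p <= 167 (skipping 2, 3, which divide the discriminant), each new pattern first appears at: mod 5: f = (x^6 + 2x^5 + 2x^3 + 2x^2 + x + 4), pattern 6; mod 7: f = (x^3 + 6x^2 + 5x + 3)(x^3 + 6x^2 + 5x + 5), pattern 3+3; mod 17: f = (x^2 + x + 2)(x^2 + 13x + 9)(x^2 + 15x + 13), pattern 2+2+2; mod 19: f = (x + 1)(x + 10)(x + 12)(x + 14)(x + 15)(x + 17), pattern 1+1+1+1+1+1. No other pattern occurs in this range, so the set of observed cycle types is {6, 3+3, 2+2+2, 1+1+1+1+1+1}. The candidates containing elements of all these cycle types are C_6 (6T1) of order 6, D_6 (6T3) of order 12, C_3 x S_3 (6T5) of order 18, A_4 x C_2 (6T6) of order 24, S_3 x S_3 (6T9) of order 36, S_4 x C_2 (6T11) of order 48, (S_3 x S_3) : C_2 (6T13) of order 72, PGL(2,5) (6T14) of order 120, S_6 (6T16) of order 720; the others are excluded. The observed types are precisely the cycle types that occur in C_6 (6T1). Each of the other remaining candidates has further cycle types, and by the Chebotarev density theorem the matching factorization patterns would occur for a proportion of primes equal to their share of the group: D_6 (6T3) additionally contains elements of type 2+2+1+1 (3 of its 12 elements, about 25% of primes); C_3 x S_3 (6T5) additionally contains elements of type 3+1+1+1 (4 of its 18 elements, about 22% of primes); A_4 x C_2 (6T6) additionally contains elements of type 2+2+1+1, 2+1+1+1+1 (6 of its 24 elements, about 25% of primes); S_3 x S_3 (6T9) additionally contains elements of type 3+1+1+1, 2+2+1+1 (13 of its 36 elements, about 36% of primes); S_4 x C_2 (6T11) additionally contains elements of type 4+2, 4+1+1, 2+2+1+1, 2+1+1+1+1 (24 of its 48 elements, about 50% of primes); (S_3 x S_3) : C_2 (6T13) additionally contains elements of type 4+2, 3+2+1, 3+1+1+1, 2+2+1+1, 2+1+1+1+1 (49 of its 72 elements, about 68% of primes); PGL(2,5) (6T14) additionally contains elements of type 5+1, 4+1+1, 2+2+1+1 (69 of its 120 elements, about 58% of primes); S_6 (6T16) additionally contains elements of type 5+1, 4+2, 4+1+1, 3+2+1, 3+1+1+1, 2+2+1+1, 2+1+1+1+1 (544 of its 720 elements, about 76% of primes). None of the 37 primes tested shows any such pattern (for each of these groups the chance of that is below 10^-4), which rules them out. Hence G = C_6 (6T1), of order 6.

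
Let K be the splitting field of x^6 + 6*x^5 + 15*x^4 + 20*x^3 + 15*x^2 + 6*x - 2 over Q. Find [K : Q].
12

The degree of the splitting field over Q equals the order of the Galois group, so first determine the group. The polynomial f is an irreducible sextic over Q, so G = Gal(f/Q) is one of the 16 transitive subgroups 6T1, ..., 6T16 of S_6. The discriminant of f is 11337408, which is not a perfect square, so G is not contained in A_6. The transitive groups of degree 6 not contained in A_6 are: C_6 (6T1, order 6), S_3 (6T2, order 6), D_6 (6T3, order 12), C_3 x S_3 (6T5, order 18), A_4 x C_2 (6T6, order 24), S_4 (6T8, order 24), S_3 x S_3 (6T9, order 36), S_4 x C_2 (6T11, order 48), (S_3 x S_3) : C_2 (6T13, order 72), PGL(2,5) (6T14, order 120), S_6 (6T16, order 720). By Dedekind's theorem, for a prime p not dividing disc(f) the degrees of the irreducible factors of f mod p form the cycle type of an element of G. Factoring f modulo the 79 such primes p <= 419 (skipping 2, 3, which divide the discriminant), each new pattern first appears at: mod 5: f = (x^2 + 2)(x^2 + 2x + 4)(x^2 + 4x + 1), pattern 2+2+2; mod 7: f = (x^6 + 6x^5 + x^4 + 6x^3 + x^2 + 6x + 5), pattern 6; mod 11: f = (x + 4)(x + 9)(x^2 + 5x + 2)(x^2 + 10x + 7), pattern 2+2+1+1; mod 13: f = (x^3 + 3x^2 + 3x + 5)(x^3 + 3x^2 + 3x + 10), pattern 3+3; mod 61: f = (x + 3)(x + 27)(x + 29)(x + 34)(x + 36)(x + 60), pattern 1+1+1+1+1+1. No other pattern occurs in this range, so the set of observed cycle types is {2+2+2, 6, 2+2+1+1, 3+3, 1+1+1+1+1+1}. The candidates containing elements of all these cycle types are D_6 (6T3) of order 12, A_4 x C_2 (6T6) of order 24, S_3 x S_3 (6T9) of order 36, S_4 x C_2 (6T11) of order 48, (S_3 x S_3) : C_2 (6T13) of order 72, PGL(2,5) (6T14) of order 120, S_6 (6T16) of order 720; the others are excluded. The observed types are precisely the cycle types that occur in D_6 (6T3). Each of the other remaining candidates has further cycle types, and by the Chebotarev density theorem the matching factorization patterns would occur for a proportion of primes equal to their share of the group: A_4 x C_2 (6T6) additionally contains elements of type 2+1+1+1+1 (3 of its 24 elements, about 12% of primes); S_3 x S_3 (6T9) additionally contains elements of type 3+1+1+1 (4 of its 36 elements, about 11% of primes); S_4 x C_2 (6T11) additionally contains elements of type 4+2, 4+1+1, 2+1+1+1+1 (15 of its 48 elements, about 31% of primes); (S_3 x S_3) : C_2 (6T13) additionally contains elements of type 4+2, 3+2+1, 3+1+1+1, 2+1+1+1+1 (40 of its 72 elements, about 56% of primes); PGL(2,5) (6T14) additionally contains elements of type 5+1, 4+1+1 (54 of its 120 elements, about 45% of primes); S_6 (6T16) additionally contains elements of type 5+1, 4+2, 4+1+1, 3+2+1, 3+1+1+1, 2+1+1+1+1 (499 of its 720 elements, about 69% of primes). None of the 79 primes tested shows any such pattern (for each of these groups the chance of that is below 10^-4), which rules them out. Hence G = D_6 (6T3), of order 12. The Galois group D_6 (6T3) has order 12, so the splitting field has degree 12 over Q.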